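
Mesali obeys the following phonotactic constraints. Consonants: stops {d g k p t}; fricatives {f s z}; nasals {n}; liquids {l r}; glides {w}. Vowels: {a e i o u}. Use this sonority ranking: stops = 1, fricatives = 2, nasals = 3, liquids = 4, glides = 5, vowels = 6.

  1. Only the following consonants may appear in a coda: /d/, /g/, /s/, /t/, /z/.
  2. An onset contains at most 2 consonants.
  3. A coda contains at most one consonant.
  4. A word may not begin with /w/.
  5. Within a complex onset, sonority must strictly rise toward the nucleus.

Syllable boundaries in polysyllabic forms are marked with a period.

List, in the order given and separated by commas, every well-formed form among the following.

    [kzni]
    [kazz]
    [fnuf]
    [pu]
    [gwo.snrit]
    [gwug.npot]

[kzni] — violates constraint 2: syllable 1 onset /kzn/ has 3 consonants (> 2) → ill-formed
[kazz] — violates constraint 3: syllable 1 coda /zz/ has 2 consonants (> 1) → ill-formed
[fnuf] — violates constraint 1: syllable 1 coda contains /f/, which is not a licensed coda consonant → ill-formed
[pu] — σ1 onset /p/, coda /∅/ ok → well-formed
[gwo.snrit] — violates constraint 2: syllable 2 onset /snr/ has 3 consonants (> 2) → ill-formed
[gwug.npot] — violates constraint 5: syllable 2 onset /np/: /n/ (nasal, 3) → /p/ (stop, 1) does not rise → ill-formed

[pu]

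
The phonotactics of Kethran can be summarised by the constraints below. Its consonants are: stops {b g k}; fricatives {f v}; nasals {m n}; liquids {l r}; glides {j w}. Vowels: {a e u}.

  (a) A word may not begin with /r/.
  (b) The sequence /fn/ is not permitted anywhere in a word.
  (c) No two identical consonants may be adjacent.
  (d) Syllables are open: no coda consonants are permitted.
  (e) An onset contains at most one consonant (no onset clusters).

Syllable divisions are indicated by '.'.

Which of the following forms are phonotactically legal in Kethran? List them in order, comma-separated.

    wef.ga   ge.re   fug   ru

ge.re

wef.ga — violates constraint (d): syllable 1 coda /f/ has 1 consonant (> 0) → phonotactically illegal
ge.re — σ1 onset /g/, coda /∅/ ok; σ2 onset /r/, coda /∅/ ok → phonotactically legal
fug — violates constraint (d): syllable 1 coda /g/ has 1 consonant (> 0) → phonotactically illegal
ru — violates constraint (a): word begins with /r/ → phonotactically illegal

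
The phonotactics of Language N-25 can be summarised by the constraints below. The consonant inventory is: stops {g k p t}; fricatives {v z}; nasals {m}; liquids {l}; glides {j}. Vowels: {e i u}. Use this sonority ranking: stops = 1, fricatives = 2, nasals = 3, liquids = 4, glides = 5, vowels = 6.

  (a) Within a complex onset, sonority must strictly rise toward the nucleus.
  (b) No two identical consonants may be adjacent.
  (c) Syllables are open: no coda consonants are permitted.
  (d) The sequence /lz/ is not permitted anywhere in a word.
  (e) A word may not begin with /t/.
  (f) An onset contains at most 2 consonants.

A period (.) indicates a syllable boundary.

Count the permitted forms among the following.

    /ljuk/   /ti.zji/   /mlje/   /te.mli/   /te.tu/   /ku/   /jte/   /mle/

/ljuk/ — violates constraint (c): syllable 1 coda /k/ has 1 consonant (> 0) → not permitted
/ti.zji/ — violates constraint (e): word begins with /t/ → not permitted
/mlje/ — violates constraint (f): syllable 1 onset /mlj/ has 3 consonants (> 2) → not permitted
/te.mli/ — violates constraint (e): word begins with /t/ → not permitted
/te.tu/ — violates constraint (e): word begins with /t/ → not permitted
/ku/ — σ1 onset /k/, coda /∅/ ok → permitted
/jte/ — violates constraint (a): syllable 1 onset /jt/: /j/ (glide, 5) → /t/ (stop, 1) does not rise → not permitted
/mle/ — σ1 onset /ml/ (3→4 rises), coda /∅/ ok → permitted
Permitted: /ku/, /mle/ → 2.

2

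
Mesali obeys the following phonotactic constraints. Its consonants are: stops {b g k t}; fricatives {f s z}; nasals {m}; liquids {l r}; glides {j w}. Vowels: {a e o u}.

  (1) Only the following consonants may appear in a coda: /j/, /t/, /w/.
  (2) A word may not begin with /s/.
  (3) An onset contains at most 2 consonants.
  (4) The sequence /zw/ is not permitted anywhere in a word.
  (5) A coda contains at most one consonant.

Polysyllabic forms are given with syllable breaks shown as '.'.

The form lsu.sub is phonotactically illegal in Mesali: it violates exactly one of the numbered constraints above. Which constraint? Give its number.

lsu.sub: syllable 2 coda contains /b/, which is not a licensed coda consonant.
This is a violation of constraint 1: "Only the following consonants may appear in a coda: /j/, /t/, /w/."
The remaining constraints (2, 3, 4, 5) are satisfied.

1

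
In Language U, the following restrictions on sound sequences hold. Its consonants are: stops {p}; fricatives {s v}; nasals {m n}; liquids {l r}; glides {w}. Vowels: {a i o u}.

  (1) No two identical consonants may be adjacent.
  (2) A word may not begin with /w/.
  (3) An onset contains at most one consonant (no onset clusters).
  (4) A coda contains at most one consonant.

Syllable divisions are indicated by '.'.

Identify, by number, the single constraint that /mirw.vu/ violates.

/mirw.vu/: syllable 1 coda /rw/ has 2 consonants (> 1).
This is a violation of constraint 4: "A coda contains at most one consonant."
The remaining constraints (1, 2, 3) are satisfied.

4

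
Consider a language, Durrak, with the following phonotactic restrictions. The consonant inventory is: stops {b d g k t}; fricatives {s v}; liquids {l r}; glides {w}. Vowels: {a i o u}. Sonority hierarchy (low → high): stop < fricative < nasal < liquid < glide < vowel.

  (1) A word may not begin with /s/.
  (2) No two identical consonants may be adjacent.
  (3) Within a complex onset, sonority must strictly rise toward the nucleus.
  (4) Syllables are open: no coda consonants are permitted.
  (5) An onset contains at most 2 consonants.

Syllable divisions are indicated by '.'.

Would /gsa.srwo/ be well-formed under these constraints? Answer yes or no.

no

/gsa.srwo/ — violates constraint 5: syllable 2 onset /srw/ has 3 consonants (> 2) → ill-formed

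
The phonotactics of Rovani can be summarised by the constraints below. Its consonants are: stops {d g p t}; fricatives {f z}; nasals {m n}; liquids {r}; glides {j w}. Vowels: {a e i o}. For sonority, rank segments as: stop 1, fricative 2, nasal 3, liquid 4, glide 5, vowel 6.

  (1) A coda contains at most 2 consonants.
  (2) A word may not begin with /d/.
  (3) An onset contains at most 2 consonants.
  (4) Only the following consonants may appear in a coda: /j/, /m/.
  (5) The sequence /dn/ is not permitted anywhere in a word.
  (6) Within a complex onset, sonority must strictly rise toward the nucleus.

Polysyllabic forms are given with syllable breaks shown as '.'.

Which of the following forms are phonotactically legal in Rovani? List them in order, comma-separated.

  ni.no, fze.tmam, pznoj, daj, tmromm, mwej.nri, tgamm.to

ni.no — σ1 onset /n/, coda /∅/ ok; σ2 onset /n/, coda /∅/ ok → phonotactically legal
fze.tmam — violates constraint 6: syllable 1 onset /fz/: /f/ (fricative, 2) → /z/ (fricative, 2) does not rise → phonotactically illegal
pznoj — violates constraint 3: syllable 1 onset /pzn/ has 3 consonants (> 2) → phonotactically illegal
daj — violates constraint 2: word begins with /d/ → phonotactically illegal
tmromm — violates constraint 3: syllable 1 onset /tmr/ has 3 consonants (> 2) → phonotactically illegal
mwej.nri — σ1 onset /mw/ (3→5 rises), coda /j/ ok; σ2 onset /nr/ (3→4 rises), coda /∅/ ok → phonotactically legal
tgamm.to — violates constraint 6: syllable 1 onset /tg/: /t/ (stop, 1) → /g/ (stop, 1) does not rise → phonotactically illegal

ni.no, mwej.nri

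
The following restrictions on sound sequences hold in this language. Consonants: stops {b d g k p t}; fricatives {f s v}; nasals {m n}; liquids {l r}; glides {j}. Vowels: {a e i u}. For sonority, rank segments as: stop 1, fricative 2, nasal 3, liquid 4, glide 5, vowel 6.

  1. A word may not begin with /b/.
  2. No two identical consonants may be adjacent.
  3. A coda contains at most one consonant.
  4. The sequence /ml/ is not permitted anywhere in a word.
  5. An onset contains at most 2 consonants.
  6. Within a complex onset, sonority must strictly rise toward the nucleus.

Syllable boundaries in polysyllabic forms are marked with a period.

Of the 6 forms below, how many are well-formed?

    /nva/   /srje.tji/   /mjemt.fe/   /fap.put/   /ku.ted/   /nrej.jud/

/nva/ — violates constraint 6: syllable 1 onset /nv/: /n/ (nasal, 3) → /v/ (fricative, 2) does not rise → ill-formed
/srje.tji/ — violates constraint 5: syllable 1 onset /srj/ has 3 consonants (> 2) → ill-formed
/mjemt.fe/ — violates constraint 3: syllable 1 coda /mt/ has 2 consonants (> 1) → ill-formed
/fap.put/ — violates constraint 2: adjacent identical consonants /pp/ → ill-formed
/ku.ted/ — σ1 onset /k/, coda /∅/ ok; σ2 onset /t/, coda /d/ ok → well-formed
/nrej.jud/ — violates constraint 2: adjacent identical consonants /jj/ → ill-formed
Well-formed: /ku.ted/ → 1.

1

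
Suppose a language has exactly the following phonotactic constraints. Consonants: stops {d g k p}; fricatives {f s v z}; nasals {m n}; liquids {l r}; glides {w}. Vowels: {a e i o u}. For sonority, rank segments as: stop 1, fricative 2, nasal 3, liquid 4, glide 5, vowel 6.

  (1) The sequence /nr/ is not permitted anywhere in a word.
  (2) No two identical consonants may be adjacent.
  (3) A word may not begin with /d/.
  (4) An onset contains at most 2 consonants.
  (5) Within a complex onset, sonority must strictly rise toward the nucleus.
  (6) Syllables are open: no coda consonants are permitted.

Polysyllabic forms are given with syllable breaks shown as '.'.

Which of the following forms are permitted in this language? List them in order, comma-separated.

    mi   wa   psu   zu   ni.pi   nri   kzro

mi — σ1 onset /m/, coda /∅/ ok → permitted
wa — σ1 onset /w/, coda /∅/ ok → permitted
psu — σ1 onset /ps/ (1→2 rises), coda /∅/ ok → permitted
zu — σ1 onset /z/, coda /∅/ ok → permitted
ni.pi — σ1 onset /n/, coda /∅/ ok; σ2 onset /p/, coda /∅/ ok → permitted
nri — violates constraint 1: contains banned sequence /nr/ → not permitted
kzro — violates constraint 4: syllable 1 onset /kzr/ has 3 consonants (> 2) → not permitted

mi, wa, psu, zu, ni.pi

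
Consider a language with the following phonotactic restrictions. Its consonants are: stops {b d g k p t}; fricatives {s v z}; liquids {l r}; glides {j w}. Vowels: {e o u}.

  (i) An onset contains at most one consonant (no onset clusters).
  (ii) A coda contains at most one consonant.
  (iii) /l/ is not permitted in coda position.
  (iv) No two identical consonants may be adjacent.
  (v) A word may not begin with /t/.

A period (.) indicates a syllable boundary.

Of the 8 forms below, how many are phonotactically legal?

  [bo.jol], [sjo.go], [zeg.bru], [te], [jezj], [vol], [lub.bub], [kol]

0

[bo.jol] — violates constraint (iii): syllable 2 coda contains /l/ → phonotactically illegal
[sjo.go] — violates constraint (i): syllable 1 onset /sj/ has 2 consonants (> 1) → phonotactically illegal
[zeg.bru] — violates constraint (i): syllable 2 onset /br/ has 2 consonants (> 1) → phonotactically illegal
[te] — violates constraint (v): word begins with /t/ → phonotactically illegal
[jezj] — violates constraint (ii): syllable 1 coda /zj/ has 2 consonants (> 1) → phonotactically illegal
[vol] — violates constraint (iii): syllable 1 coda contains /l/ → phonotactically illegal
[lub.bub] — violates constraint (iv): adjacent identical consonants /bb/ → phonotactically illegal
[kol] — violates constraint (iii): syllable 1 coda contains /l/ → phonotactically illegal
No form is phonotactically legal → 0.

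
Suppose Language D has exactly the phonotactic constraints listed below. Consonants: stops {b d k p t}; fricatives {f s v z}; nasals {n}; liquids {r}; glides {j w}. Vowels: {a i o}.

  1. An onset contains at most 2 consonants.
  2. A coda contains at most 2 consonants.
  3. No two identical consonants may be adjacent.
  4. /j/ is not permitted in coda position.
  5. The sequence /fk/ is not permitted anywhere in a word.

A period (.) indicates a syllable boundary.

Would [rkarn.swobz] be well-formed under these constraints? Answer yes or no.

[rkarn.swobz] — σ1 onset /rk/ (2C), coda /rn/ (2C) ok; σ2 onset /sw/ (2C), coda /bz/ (2C) ok → well-formed

yes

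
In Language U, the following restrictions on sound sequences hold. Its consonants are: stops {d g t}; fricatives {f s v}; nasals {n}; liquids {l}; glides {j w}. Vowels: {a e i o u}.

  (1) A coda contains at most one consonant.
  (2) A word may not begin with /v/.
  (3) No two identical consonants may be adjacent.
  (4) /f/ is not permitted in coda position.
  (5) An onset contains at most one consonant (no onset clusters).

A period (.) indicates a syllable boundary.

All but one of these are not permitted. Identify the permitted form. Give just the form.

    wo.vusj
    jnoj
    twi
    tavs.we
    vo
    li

wo.vusj — violates constraint 1: syllable 2 coda /sj/ has 2 consonants (> 1) → not permitted
jnoj — violates constraint 5: syllable 1 onset /jn/ has 2 consonants (> 1) → not permitted
twi — violates constraint 5: syllable 1 onset /tw/ has 2 consonants (> 1) → not permitted
tavs.we — violates constraint 1: syllable 1 coda /vs/ has 2 consonants (> 1) → not permitted
vo — violates constraint 2: word begins with /v/ → not permitted
li — σ1 onset /l/, coda /∅/ ok → permitted

li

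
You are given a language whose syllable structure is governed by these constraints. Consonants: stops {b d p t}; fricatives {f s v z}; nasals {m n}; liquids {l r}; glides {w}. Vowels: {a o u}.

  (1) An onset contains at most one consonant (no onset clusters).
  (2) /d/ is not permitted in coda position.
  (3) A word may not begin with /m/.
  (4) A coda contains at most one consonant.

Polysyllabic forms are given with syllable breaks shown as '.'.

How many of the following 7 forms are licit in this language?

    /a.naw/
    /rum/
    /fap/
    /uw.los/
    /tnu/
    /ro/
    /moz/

/a.naw/ — σ1 onset /∅/, coda /∅/ ok; σ2 onset /n/, coda /w/ ok → licit
/rum/ — σ1 onset /r/, coda /m/ ok → licit
/fap/ — σ1 onset /f/, coda /p/ ok → licit
/uw.los/ — σ1 onset /∅/, coda /w/ ok; σ2 onset /l/, coda /s/ ok → licit
/tnu/ — violates constraint 1: syllable 1 onset /tn/ has 2 consonants (> 1) → illicit
/ro/ — σ1 onset /r/, coda /∅/ ok → licit
/moz/ — violates constraint 3: word begins with /m/ → illicit
Licit: /a.naw/, /rum/, /fap/, /uw.los/, /ro/ → 5.

5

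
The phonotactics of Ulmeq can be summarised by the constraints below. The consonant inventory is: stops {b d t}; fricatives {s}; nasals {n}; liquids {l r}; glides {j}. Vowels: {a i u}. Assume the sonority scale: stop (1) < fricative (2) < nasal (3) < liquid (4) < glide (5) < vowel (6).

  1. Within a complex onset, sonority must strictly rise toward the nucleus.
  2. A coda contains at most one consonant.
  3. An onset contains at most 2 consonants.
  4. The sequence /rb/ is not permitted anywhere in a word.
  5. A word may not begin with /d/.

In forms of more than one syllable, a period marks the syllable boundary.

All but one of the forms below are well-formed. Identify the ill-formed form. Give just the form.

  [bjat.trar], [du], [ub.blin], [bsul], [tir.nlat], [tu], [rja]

[bjat.trar] — σ1 onset /bj/ (1→5 rises), coda /t/ ok; σ2 onset /tr/ (1→4 rises), coda /r/ ok → well-formed
[du] — violates constraint 5: word begins with /d/ → ill-formed
[ub.blin] — σ1 onset /∅/, coda /b/ ok; σ2 onset /bl/ (1→4 rises), coda /n/ ok → well-formed
[bsul] — σ1 onset /bs/ (1→2 rises), coda /l/ ok → well-formed
[tir.nlat] — σ1 onset /t/, coda /r/ ok; σ2 onset /nl/ (3→4 rises), coda /t/ ok → well-formed
[tu] — σ1 onset /t/, coda /∅/ ok → well-formed
[rja] — σ1 onset /rj/ (4→5 rises), coda /∅/ ok → well-formed

[du]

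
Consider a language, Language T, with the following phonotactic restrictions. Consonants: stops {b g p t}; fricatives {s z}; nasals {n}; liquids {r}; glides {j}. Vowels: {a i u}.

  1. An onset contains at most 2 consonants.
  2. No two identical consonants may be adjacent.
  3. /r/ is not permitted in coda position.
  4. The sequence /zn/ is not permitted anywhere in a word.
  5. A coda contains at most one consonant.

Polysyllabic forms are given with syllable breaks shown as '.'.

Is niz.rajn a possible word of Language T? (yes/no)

niz.rajn — violates constraint 5: syllable 2 coda /jn/ has 2 consonants (> 1) → phonotactically illegal

no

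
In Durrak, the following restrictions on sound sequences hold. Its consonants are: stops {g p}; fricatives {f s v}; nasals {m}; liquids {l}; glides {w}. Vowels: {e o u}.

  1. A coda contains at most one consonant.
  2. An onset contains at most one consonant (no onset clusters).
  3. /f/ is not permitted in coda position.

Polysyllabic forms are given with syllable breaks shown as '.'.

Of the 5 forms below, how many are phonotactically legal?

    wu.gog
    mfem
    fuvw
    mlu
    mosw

wu.gog — σ1 onset /w/, coda /∅/ ok; σ2 onset /g/, coda /g/ ok → phonotactically legal
mfem — violates constraint 2: syllable 1 onset /mf/ has 2 consonants (> 1) → phonotactically illegal
fuvw — violates constraint 1: syllable 1 coda /vw/ has 2 consonants (> 1) → phonotactically illegal
mlu — violates constraint 2: syllable 1 onset /ml/ has 2 consonants (> 1) → phonotactically illegal
mosw — violates constraint 1: syllable 1 coda /sw/ has 2 consonants (> 1) → phonotactically illegal
Phonotactically legal: wu.gog → 1.

1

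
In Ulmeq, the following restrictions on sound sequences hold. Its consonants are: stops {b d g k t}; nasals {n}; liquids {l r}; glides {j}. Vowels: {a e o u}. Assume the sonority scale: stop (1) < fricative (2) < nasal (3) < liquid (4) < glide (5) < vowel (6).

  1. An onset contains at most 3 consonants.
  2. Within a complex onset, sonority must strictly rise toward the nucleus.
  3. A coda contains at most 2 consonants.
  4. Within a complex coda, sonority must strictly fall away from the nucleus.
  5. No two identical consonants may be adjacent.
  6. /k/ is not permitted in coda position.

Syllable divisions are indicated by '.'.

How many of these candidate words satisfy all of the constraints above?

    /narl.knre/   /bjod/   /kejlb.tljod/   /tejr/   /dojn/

/narl.knre/ — violates constraint 4: syllable 1 coda /rl/: /r/ (liquid, 4) → /l/ (liquid, 4) does not fall → illicit
/bjod/ — σ1 onset /bj/ (1→5 rises), coda /d/ ok → licit
/kejlb.tljod/ — violates constraint 3: syllable 1 coda /jlb/ has 3 consonants (> 2) → illicit
/tejr/ — σ1 onset /t/, coda /jr/ (5→4 falls) ok → licit
/dojn/ — σ1 onset /d/, coda /jn/ (5→3 falls) ok → licit
Licit: /bjod/, /tejr/, /dojn/ → 3.

3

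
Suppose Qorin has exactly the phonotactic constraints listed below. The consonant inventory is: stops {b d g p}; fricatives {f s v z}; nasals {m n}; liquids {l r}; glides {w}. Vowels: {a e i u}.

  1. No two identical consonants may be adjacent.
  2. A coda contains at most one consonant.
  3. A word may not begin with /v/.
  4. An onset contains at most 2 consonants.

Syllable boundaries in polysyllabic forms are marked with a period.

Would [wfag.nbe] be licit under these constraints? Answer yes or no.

[wfag.nbe] — σ1 onset /wf/ (2C), coda /g/ ok; σ2 onset /nb/ (2C), coda /∅/ ok → licit

yes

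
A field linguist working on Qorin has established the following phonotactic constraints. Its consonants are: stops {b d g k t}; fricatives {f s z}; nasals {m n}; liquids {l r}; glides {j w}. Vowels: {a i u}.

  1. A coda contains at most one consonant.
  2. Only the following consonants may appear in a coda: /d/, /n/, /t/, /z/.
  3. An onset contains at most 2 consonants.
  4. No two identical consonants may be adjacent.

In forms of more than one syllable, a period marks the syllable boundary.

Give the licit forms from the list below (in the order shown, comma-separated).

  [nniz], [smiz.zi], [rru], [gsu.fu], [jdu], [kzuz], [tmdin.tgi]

[gsu.fu], [jdu], [kzuz]

[nniz] — violates constraint 4: adjacent identical consonants /nn/ → illicit
[smiz.zi] — violates constraint 4: adjacent identical consonants /zz/ → illicit
[rru] — violates constraint 4: adjacent identical consonants /rr/ → illicit
[gsu.fu] — σ1 onset /gs/ (2C), coda /∅/ ok; σ2 onset /f/, coda /∅/ ok → licit
[jdu] — σ1 onset /jd/ (2C), coda /∅/ ok → licit
[kzuz] — σ1 onset /kz/ (2C), coda /z/ ok → licit
[tmdin.tgi] — violates constraint 3: syllable 1 onset /tmd/ has 3 consonants (> 2) → illicit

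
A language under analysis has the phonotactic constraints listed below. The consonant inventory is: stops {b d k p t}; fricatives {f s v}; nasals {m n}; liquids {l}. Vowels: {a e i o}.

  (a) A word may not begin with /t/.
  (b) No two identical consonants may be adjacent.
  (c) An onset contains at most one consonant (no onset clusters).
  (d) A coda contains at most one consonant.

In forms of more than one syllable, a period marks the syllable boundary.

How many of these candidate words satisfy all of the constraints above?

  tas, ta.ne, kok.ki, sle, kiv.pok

tas — violates constraint (a): word begins with /t/ → ill-formed
ta.ne — violates constraint (a): word begins with /t/ → ill-formed
kok.ki — violates constraint (b): adjacent identical consonants /kk/ → ill-formed
sle — violates constraint (c): syllable 1 onset /sl/ has 2 consonants (> 1) → ill-formed
kiv.pok — σ1 onset /k/, coda /v/ ok; σ2 onset /p/, coda /k/ ok → well-formed
Well-formed: kiv.pok → 1.

1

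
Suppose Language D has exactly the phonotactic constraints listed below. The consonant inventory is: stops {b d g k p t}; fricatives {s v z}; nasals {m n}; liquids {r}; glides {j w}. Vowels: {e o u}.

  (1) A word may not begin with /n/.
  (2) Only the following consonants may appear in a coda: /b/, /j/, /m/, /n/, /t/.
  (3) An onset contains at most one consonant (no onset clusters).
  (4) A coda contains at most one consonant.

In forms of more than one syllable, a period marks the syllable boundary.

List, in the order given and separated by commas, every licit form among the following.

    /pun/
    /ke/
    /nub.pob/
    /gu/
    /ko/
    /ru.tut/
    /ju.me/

/pun/, /ke/, /gu/, /ko/, /ru.tut/, /ju.me/

/pun/ — σ1 onset /p/, coda /n/ ok → licit
/ke/ — σ1 onset /k/, coda /∅/ ok → licit
/nub.pob/ — violates constraint 1: word begins with /n/ → illicit
/gu/ — σ1 onset /g/, coda /∅/ ok → licit
/ko/ — σ1 onset /k/, coda /∅/ ok → licit
/ru.tut/ — σ1 onset /r/, coda /∅/ ok; σ2 onset /t/, coda /t/ ok → licit
/ju.me/ — σ1 onset /j/, coda /∅/ ok; σ2 onset /m/, coda /∅/ ok → licit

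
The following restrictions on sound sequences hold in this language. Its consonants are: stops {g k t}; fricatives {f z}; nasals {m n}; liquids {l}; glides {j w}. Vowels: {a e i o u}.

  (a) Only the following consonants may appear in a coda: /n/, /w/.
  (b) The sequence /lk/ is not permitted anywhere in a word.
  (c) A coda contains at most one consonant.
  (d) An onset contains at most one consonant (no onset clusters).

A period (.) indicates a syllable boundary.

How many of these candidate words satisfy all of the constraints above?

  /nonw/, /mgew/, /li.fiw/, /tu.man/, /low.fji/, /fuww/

/nonw/ — violates constraint (c): syllable 1 coda /nw/ has 2 consonants (> 1) → phonotactically illegal
/mgew/ — violates constraint (d): syllable 1 onset /mg/ has 2 consonants (> 1) → phonotactically illegal
/li.fiw/ — σ1 onset /l/, coda /∅/ ok; σ2 onset /f/, coda /w/ ok → phonotactically legal
/tu.man/ — σ1 onset /t/, coda /∅/ ok; σ2 onset /m/, coda /n/ ok → phonotactically legal
/low.fji/ — violates constraint (d): syllable 2 onset /fj/ has 2 consonants (> 1) → phonotactically illegal
/fuww/ — violates constraint (c): syllable 1 coda /ww/ has 2 consonants (> 1) → phonotactically illegal
Phonotactically legal: /li.fiw/, /tu.man/ → 2.

2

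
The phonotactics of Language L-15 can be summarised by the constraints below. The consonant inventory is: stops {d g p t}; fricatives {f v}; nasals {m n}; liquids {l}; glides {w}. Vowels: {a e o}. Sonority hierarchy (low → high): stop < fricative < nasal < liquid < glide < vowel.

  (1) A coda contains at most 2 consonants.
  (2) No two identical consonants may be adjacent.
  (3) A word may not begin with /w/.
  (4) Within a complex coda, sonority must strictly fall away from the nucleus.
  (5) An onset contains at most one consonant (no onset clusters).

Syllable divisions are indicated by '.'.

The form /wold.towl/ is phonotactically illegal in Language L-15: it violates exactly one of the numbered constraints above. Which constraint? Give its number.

/wold.towl/: word begins with /w/.
This is a violation of constraint 3: "A word may not begin with /w/."
The remaining constraints (1, 2, 4, 5) are satisfied.

3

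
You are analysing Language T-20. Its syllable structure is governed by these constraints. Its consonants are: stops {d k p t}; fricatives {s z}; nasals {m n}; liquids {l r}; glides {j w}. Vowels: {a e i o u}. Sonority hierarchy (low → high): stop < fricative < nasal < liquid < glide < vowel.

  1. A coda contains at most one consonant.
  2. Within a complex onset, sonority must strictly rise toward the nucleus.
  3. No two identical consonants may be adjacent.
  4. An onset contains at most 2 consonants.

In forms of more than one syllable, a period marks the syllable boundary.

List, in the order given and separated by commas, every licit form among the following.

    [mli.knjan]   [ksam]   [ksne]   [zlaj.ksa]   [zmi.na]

[ksam], [zlaj.ksa], [zmi.na]

[mli.knjan] — violates constraint 4: syllable 2 onset /knj/ has 3 consonants (> 2) → illicit
[ksam] — σ1 onset /ks/ (1→2 rises), coda /m/ ok → licit
[ksne] — violates constraint 4: syllable 1 onset /ksn/ has 3 consonants (> 2) → illicit
[zlaj.ksa] — σ1 onset /zl/ (2→4 rises), coda /j/ ok; σ2 onset /ks/ (1→2 rises), coda /∅/ ok → licit
[zmi.na] — σ1 onset /zm/ (2→3 rises), coda /∅/ ok; σ2 onset /n/, coda /∅/ ok → licit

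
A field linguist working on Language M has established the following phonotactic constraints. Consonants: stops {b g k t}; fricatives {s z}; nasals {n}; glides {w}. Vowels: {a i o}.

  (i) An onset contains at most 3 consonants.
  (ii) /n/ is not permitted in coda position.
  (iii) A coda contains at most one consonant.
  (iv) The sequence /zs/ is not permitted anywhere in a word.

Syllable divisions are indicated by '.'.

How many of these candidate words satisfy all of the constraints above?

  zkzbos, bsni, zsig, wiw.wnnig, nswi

3

zkzbos — violates constraint (i): syllable 1 onset /zkzb/ has 4 consonants (> 3) → not permitted
bsni — σ1 onset /bsn/ (3C), coda /∅/ ok → permitted
zsig — violates constraint (iv): contains banned sequence /zs/ → not permitted
wiw.wnnig — σ1 onset /w/, coda /w/ ok; σ2 onset /wnn/ (3C), coda /g/ ok → permitted
nswi — σ1 onset /nsw/ (3C), coda /∅/ ok → permitted
Permitted: bsni, wiw.wnnig, nswi → 3.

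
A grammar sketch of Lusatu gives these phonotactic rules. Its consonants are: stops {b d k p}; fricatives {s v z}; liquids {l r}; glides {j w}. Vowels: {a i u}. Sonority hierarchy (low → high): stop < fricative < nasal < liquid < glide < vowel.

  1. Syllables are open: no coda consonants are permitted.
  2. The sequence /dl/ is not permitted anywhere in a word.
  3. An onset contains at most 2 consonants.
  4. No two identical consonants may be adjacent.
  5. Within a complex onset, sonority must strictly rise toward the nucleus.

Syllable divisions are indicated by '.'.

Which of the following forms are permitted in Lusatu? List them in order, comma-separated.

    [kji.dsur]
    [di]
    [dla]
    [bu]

[kji.dsur] — violates constraint 1: syllable 2 coda /r/ has 1 consonant (> 0) → not permitted
[di] — σ1 onset /d/, coda /∅/ ok → permitted
[dla] — violates constraint 2: contains banned sequence /dl/ → not permitted
[bu] — σ1 onset /b/, coda /∅/ ok → permitted

[di], [bu]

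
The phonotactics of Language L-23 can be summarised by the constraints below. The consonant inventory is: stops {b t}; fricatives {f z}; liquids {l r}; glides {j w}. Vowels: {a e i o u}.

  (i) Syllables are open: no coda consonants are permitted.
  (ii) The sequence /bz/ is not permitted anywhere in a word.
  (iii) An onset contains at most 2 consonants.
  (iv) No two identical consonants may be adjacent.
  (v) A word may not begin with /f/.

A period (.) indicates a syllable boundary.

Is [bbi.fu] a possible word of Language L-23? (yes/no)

no

[bbi.fu] — violates constraint (iv): adjacent identical consonants /bb/ → ill-formed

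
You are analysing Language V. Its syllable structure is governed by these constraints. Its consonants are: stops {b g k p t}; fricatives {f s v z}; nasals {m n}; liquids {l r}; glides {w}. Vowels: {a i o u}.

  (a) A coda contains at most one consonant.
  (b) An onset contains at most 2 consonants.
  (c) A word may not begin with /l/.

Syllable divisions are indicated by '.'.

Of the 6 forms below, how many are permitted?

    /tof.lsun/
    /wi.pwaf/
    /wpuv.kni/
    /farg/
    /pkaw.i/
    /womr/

4

/tof.lsun/ — σ1 onset /t/, coda /f/ ok; σ2 onset /ls/ (2C), coda /n/ ok → permitted
/wi.pwaf/ — σ1 onset /w/, coda /∅/ ok; σ2 onset /pw/ (2C), coda /f/ ok → permitted
/wpuv.kni/ — σ1 onset /wp/ (2C), coda /v/ ok; σ2 onset /kn/ (2C), coda /∅/ ok → permitted
/farg/ — violates constraint (a): syllable 1 coda /rg/ has 2 consonants (> 1) → not permitted
/pkaw.i/ — σ1 onset /pk/ (2C), coda /w/ ok; σ2 onset /∅/, coda /∅/ ok → permitted
/womr/ — violates constraint (a): syllable 1 coda /mr/ has 2 consonants (> 1) → not permitted
Permitted: /tof.lsun/, /wi.pwaf/, /wpuv.kni/, /pkaw.i/ → 4.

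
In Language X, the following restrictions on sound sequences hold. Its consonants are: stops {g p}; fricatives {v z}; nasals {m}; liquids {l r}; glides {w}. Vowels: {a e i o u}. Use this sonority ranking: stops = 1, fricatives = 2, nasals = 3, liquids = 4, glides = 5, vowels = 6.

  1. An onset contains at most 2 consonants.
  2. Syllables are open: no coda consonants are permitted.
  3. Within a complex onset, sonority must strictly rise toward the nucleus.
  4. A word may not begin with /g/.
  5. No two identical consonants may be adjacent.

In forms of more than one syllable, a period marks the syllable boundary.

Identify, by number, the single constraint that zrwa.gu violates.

zrwa.gu: syllable 1 onset /zrw/ has 3 consonants (> 2).
This is a violation of constraint 1: "An onset contains at most 2 consonants."
The remaining constraints (2, 3, 4, 5) are satisfied.

1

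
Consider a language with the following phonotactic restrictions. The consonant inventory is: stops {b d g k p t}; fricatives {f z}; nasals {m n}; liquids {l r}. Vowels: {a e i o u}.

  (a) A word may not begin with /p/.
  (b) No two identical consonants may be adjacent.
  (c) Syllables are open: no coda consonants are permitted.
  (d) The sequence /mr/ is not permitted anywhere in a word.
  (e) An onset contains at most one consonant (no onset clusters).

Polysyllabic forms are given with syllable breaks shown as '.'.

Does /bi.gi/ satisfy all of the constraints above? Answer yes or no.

yes

/bi.gi/ — σ1 onset /b/, coda /∅/ ok; σ2 onset /g/, coda /∅/ ok → permitted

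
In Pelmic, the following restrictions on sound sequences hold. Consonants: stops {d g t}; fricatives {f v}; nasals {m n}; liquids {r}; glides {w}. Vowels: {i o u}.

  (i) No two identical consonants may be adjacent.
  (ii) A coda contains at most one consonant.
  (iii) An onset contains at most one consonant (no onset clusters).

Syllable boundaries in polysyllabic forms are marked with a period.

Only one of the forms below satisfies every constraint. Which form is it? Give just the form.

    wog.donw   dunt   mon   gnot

wog.donw — violates constraint (ii): syllable 2 coda /nw/ has 2 consonants (> 1) → illicit
dunt — violates constraint (ii): syllable 1 coda /nt/ has 2 consonants (> 1) → illicit
mon — σ1 onset /m/, coda /n/ ok → licit
gnot — violates constraint (iii): syllable 1 onset /gn/ has 2 consonants (> 1) → illicit

mon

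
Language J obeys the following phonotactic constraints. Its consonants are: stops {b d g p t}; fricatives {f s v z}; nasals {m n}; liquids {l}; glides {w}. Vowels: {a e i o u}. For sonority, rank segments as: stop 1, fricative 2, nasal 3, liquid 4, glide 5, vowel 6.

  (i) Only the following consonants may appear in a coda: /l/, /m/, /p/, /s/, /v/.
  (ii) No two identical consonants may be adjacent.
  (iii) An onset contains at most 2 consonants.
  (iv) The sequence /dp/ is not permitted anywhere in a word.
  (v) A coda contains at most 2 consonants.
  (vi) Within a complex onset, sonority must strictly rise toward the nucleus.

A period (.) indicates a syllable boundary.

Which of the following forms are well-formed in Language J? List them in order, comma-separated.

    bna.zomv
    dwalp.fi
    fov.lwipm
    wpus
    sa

bna.zomv, dwalp.fi, fov.lwipm, sa

bna.zomv — σ1 onset /bn/ (1→3 rises), coda /∅/ ok; σ2 onset /z/, coda /mv/ (2C) ok → well-formed
dwalp.fi — σ1 onset /dw/ (1→5 rises), coda /lp/ (2C) ok; σ2 onset /f/, coda /∅/ ok → well-formed
fov.lwipm — σ1 onset /f/, coda /v/ ok; σ2 onset /lw/ (4→5 rises), coda /pm/ (2C) ok → well-formed
wpus — violates constraint (vi): syllable 1 onset /wp/: /w/ (glide, 5) → /p/ (stop, 1) does not rise → ill-formed
sa — σ1 onset /s/, coda /∅/ ok → well-formed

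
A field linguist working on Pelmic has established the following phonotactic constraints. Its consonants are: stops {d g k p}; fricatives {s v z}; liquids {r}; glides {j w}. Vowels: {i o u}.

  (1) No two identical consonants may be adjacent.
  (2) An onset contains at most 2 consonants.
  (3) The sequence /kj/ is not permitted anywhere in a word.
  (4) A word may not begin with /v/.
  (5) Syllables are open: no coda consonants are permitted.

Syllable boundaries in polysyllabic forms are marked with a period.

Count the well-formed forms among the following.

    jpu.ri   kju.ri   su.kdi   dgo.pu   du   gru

5

jpu.ri — σ1 onset /jp/ (2C), coda /∅/ ok; σ2 onset /r/, coda /∅/ ok → well-formed
kju.ri — violates constraint 3: contains banned sequence /kj/ → ill-formed
su.kdi — σ1 onset /s/, coda /∅/ ok; σ2 onset /kd/ (2C), coda /∅/ ok → well-formed
dgo.pu — σ1 onset /dg/ (2C), coda /∅/ ok; σ2 onset /p/, coda /∅/ ok → well-formed
du — σ1 onset /d/, coda /∅/ ok → well-formed
gru — σ1 onset /gr/ (2C), coda /∅/ ok → well-formed
Well-formed: jpu.ri, su.kdi, dgo.pu, du, gru → 5.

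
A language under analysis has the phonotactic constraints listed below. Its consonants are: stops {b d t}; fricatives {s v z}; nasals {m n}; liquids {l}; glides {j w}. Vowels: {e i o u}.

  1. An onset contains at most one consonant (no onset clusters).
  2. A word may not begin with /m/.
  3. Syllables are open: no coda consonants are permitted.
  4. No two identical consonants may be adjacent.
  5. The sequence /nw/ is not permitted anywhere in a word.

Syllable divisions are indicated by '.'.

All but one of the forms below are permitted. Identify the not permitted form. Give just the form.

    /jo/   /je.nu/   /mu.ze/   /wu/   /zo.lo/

/mu.ze/

/jo/ — σ1 onset /j/, coda /∅/ ok → permitted
/je.nu/ — σ1 onset /j/, coda /∅/ ok; σ2 onset /n/, coda /∅/ ok → permitted
/mu.ze/ — violates constraint 2: word begins with /m/ → not permitted
/wu/ — σ1 onset /w/, coda /∅/ ok → permitted
/zo.lo/ — σ1 onset /z/, coda /∅/ ok; σ2 onset /l/, coda /∅/ ok → permitted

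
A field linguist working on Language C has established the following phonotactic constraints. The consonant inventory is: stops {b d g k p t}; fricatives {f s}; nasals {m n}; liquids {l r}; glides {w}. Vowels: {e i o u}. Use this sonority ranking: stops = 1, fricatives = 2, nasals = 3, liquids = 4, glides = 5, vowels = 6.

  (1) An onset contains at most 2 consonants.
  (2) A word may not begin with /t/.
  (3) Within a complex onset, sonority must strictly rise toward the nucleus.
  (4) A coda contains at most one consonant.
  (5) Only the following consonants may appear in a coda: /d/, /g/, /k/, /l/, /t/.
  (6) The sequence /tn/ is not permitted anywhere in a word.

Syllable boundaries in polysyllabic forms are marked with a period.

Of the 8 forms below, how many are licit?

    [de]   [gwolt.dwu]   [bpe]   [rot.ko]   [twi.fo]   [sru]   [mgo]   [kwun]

3

[de] — σ1 onset /d/, coda /∅/ ok → licit
[gwolt.dwu] — violates constraint 4: syllable 1 coda /lt/ has 2 consonants (> 1) → illicit
[bpe] — violates constraint 3: syllable 1 onset /bp/: /b/ (stop, 1) → /p/ (stop, 1) does not rise → illicit
[rot.ko] — σ1 onset /r/, coda /t/ ok; σ2 onset /k/, coda /∅/ ok → licit
[twi.fo] — violates constraint 2: word begins with /t/ → illicit
[sru] — σ1 onset /sr/ (2→4 rises), coda /∅/ ok → licit
[mgo] — violates constraint 3: syllable 1 onset /mg/: /m/ (nasal, 3) → /g/ (stop, 1) does not rise → illicit
[kwun] — violates constraint 5: syllable 1 coda contains /n/, which is not a licensed coda consonant → illicit
Licit: [de], [rot.ko], [sru] → 3.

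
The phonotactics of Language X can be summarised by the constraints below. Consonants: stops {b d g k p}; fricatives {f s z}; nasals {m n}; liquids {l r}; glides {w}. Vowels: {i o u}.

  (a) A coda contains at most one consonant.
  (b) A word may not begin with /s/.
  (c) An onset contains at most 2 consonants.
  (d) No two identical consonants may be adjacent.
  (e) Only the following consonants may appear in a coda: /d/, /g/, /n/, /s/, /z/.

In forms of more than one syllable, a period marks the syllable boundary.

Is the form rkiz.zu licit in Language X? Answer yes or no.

rkiz.zu — violates constraint (d): adjacent identical consonants /zz/ → illicit

no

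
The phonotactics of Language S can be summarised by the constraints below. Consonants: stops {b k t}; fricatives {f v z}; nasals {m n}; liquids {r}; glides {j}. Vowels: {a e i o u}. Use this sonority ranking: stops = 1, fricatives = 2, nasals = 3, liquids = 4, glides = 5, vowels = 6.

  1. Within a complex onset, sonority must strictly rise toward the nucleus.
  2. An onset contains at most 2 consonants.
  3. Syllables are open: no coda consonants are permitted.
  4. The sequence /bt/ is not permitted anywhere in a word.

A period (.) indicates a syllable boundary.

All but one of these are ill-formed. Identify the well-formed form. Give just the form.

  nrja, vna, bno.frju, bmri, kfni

vna

nrja — violates constraint 2: syllable 1 onset /nrj/ has 3 consonants (> 2) → ill-formed
vna — σ1 onset /vn/ (2→3 rises), coda /∅/ ok → well-formed
bno.frju — violates constraint 2: syllable 2 onset /frj/ has 3 consonants (> 2) → ill-formed
bmri — violates constraint 2: syllable 1 onset /bmr/ has 3 consonants (> 2) → ill-formed
kfni — violates constraint 2: syllable 1 onset /kfn/ has 3 consonants (> 2) → ill-formed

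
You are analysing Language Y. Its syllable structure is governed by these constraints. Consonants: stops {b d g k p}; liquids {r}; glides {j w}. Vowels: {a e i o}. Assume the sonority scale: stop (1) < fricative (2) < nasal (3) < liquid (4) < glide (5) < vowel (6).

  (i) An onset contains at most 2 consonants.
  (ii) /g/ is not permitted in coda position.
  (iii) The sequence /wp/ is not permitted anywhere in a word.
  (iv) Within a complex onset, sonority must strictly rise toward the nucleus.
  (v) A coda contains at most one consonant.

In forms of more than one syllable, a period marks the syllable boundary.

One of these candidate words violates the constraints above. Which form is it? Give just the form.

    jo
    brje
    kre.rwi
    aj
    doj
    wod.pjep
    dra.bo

jo — σ1 onset /j/, coda /∅/ ok → well-formed
brje — violates constraint (i): syllable 1 onset /brj/ has 3 consonants (> 2) → ill-formed
kre.rwi — σ1 onset /kr/ (1→4 rises), coda /∅/ ok; σ2 onset /rw/ (4→5 rises), coda /∅/ ok → well-formed
aj — σ1 onset /∅/, coda /j/ ok → well-formed
doj — σ1 onset /d/, coda /j/ ok → well-formed
wod.pjep — σ1 onset /w/, coda /d/ ok; σ2 onset /pj/ (1→5 rises), coda /p/ ok → well-formed
dra.bo — σ1 onset /dr/ (1→4 rises), coda /∅/ ok; σ2 onset /b/, coda /∅/ ok → well-formed

brje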